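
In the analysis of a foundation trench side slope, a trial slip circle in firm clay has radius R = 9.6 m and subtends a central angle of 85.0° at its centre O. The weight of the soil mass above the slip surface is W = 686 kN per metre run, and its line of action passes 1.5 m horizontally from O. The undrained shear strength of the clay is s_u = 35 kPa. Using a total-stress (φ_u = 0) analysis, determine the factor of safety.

Taking moments about the centre O, the resisting moment is provided by the undrained shear strength acting along the arc:
Arc length L_a = R·θ = 9.6·(85.0°·π/180) = 9.6·1.4835 = 14.24 m
M_R = s_u·L_a·R = 35·14.24·9.6 = 4785.3 kN·m/m
M_D = W·d = 686·1.5 = 1029.0 kN·m/m
FS = M_R / M_D = 4785.3 / 1029.0 = 4.650

FS = 4.65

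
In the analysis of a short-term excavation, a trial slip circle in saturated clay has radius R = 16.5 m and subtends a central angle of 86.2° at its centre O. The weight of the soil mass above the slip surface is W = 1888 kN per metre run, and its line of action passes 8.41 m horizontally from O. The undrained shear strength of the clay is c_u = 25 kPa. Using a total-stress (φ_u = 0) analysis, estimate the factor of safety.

FS = 0.64

Taking moments about the centre O, the resisting moment is provided by the undrained shear strength acting along the arc:
Arc length L_a = R·θ = 16.5·(86.2°·π/180) = 16.5·1.5045 = 24.82 m
M_R = c_u·L_a·R = 25·24.82·16.5 = 10239.8 kN·m/m
M_D = W·d = 1888·8.41 = 15878.1 kN·m/m
FS = M_R / M_D = 10239.8 / 15878.1 = 0.645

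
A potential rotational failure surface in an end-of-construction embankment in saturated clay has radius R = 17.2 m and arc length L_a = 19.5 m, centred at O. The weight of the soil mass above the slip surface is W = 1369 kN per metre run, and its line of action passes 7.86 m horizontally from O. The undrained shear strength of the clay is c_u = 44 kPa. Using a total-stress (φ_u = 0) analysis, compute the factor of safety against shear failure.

FS = 1.37

Taking moments about the centre O, the resisting moment is provided by the undrained shear strength acting along the arc:
M_R = c_u·L_a·R = 44·19.50·17.2 = 14757.6 kN·m/m
M_D = W·d = 1369·7.86 = 10760.3 kN·m/m
FS = M_R / M_D = 14757.6 / 10760.3 = 1.371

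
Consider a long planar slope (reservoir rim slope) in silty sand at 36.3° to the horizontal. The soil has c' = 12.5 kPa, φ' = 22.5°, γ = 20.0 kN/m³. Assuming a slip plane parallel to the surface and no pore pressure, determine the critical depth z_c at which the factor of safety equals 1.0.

z_c = 3.00 m

Setting FS = 1.00 in FS = [c' + γz cos²β tanφ'] / [γz sinβ cosβ] and solving for z:
z = c' / [γ cosβ (FS·sinβ − cosβ·tanφ')]
  = 12.5 / [20.0·cos36.3°·(1.00·sin36.3° − cos36.3°·tan22.5°)]
  = 12.5 / [20.0·0.8059·(1.00·0.5920 − 0.8059·0.4142)]
  = 12.5 / 4.1616 = 3.004 m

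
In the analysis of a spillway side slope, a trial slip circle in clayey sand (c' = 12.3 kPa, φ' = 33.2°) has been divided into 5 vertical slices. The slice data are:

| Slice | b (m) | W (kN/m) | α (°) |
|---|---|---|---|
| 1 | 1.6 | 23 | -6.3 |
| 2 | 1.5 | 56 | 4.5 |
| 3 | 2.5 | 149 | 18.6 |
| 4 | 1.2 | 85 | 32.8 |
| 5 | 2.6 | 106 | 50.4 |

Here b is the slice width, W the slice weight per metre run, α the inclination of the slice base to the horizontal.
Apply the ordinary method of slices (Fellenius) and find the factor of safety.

Ordinary method of slices: FS = Σ[c'·Δl_i + (W_i cosα_i)·tanφ'] / Σ W_i sinα_i, with Δl_i = b_i / cosα_i.
Slice 1: Δl = 1.6/cos(-6.3°) = 1.610 m; N'_1 = 23·cos(-6.3°) = 22.9; c'Δl = 19.80; W sinα = -2.5
Slice 2: Δl = 1.5/cos4.5° = 1.505 m; N'_2 = 56·cos4.5° = 55.8; c'Δl = 18.51; W sinα = 4.4
Slice 3: Δl = 2.5/cos18.6° = 2.638 m; N'_3 = 149·cos18.6° = 141.2; c'Δl = 32.44; W sinα = 47.5
Slice 4: Δl = 1.2/cos32.8° = 1.428 m; N'_4 = 85·cos32.8° = 71.4; c'Δl = 17.56; W sinα = 46.0
Slice 5: Δl = 2.6/cos50.4° = 4.079 m; N'_5 = 106·cos50.4° = 67.6; c'Δl = 50.17; W sinα = 81.7
Σc'Δl = 138.5 kN/m; ΣN' = 358.9 kN/m; ΣW sinα = 177.1 kN/m
Resisting = 138.5 + 358.9·tan33.2° = 138.5 + 234.9 = 373.4 kN/m
FS = 373.4 / 177.1 = 2.108

FS = 2.11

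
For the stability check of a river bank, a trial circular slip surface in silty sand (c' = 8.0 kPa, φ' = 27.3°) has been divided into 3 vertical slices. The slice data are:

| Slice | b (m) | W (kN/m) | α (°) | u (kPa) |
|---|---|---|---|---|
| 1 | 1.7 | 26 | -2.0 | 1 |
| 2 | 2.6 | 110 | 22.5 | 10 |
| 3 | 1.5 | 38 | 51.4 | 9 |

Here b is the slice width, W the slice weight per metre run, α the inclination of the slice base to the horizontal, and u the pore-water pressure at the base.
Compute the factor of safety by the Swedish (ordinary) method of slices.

FS = 1.51

Ordinary method of slices: FS = Σ[c'·Δl_i + (W_i cosα_i − u_i·Δl_i)·tanφ'] / Σ W_i sinα_i, with Δl_i = b_i / cosα_i.
Slice 1: Δl = 1.7/cos(-2.0°) = 1.701 m; N'_1 = 26·cos(-2.0°) − 1·1.701 = 24.3; c'Δl = 13.61; W sinα = -0.9
Slice 2: Δl = 2.6/cos22.5° = 2.814 m; N'_2 = 110·cos22.5° − 10·2.814 = 73.5; c'Δl = 22.51; W sinα = 42.1
Slice 3: Δl = 1.5/cos51.4° = 2.404 m; N'_3 = 38·cos51.4° − 9·2.404 = 2.1; c'Δl = 19.23; W sinα = 29.7
Σc'Δl = 55.4 kN/m; ΣN' = 99.8 kN/m; ΣW sinα = 70.9 kN/m
Resisting = 55.4 + 99.8·tan27.3° = 55.4 + 51.5 = 106.9 kN/m
FS = 106.9 / 70.9 = 1.508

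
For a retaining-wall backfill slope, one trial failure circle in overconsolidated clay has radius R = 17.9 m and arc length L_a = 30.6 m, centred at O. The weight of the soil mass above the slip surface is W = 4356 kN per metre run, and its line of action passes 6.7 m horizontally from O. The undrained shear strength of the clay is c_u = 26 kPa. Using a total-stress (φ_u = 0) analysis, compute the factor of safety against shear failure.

FS = 0.49

Taking moments about the centre O, the resisting moment is provided by the undrained shear strength acting along the arc:
M_R = c_u·L_a·R = 26·30.60·17.9 = 14241.2 kN·m/m
M_D = W·d = 4356·6.7 = 29185.2 kN·m/m
FS = M_R / M_D = 14241.2 / 29185.2 = 0.488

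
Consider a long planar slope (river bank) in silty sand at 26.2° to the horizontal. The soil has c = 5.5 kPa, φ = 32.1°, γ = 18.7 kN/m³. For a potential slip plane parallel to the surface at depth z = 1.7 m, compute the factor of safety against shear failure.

For an infinite slope with a slip plane parallel to the surface (no pore pressure): FS = [c + γz cos²β tanφ] / [γz sinβ cosβ].
γz = 18.7·1.7 = 31.79 kN/m²
Numerator = 5.5 + 31.79·cos²26.2°·tan32.1° = 5.5 + 31.79·0.8051·0.6273 = 21.555 kPa
Denominator = 31.79·sin26.2°·cos26.2° = 31.79·0.4415·0.8973 = 12.593 kPa
FS = 21.555 / 12.593 = 1.712

FS = 1.71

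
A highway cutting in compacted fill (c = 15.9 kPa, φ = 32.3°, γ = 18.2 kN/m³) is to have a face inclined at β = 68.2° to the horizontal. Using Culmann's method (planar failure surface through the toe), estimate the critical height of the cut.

H_c = 14.44 m

Culmann's analysis gives the critical failure plane at α_cr = (β + φ)/2 = (68.2 + 32.3)/2 = 50.2°, and the critical height
H_c = (4c/γ) · sinβ cosφ / [1 − cos(β − φ)]
    = (4·15.9/18.2) · sin68.2°·cos32.3° / [1 − cos(35.9°)]
    = 3.495 · 0.9285·0.8453 / [1 − 0.8100]
    = 3.495 · 0.7848 / 0.1900
    = 14.44 m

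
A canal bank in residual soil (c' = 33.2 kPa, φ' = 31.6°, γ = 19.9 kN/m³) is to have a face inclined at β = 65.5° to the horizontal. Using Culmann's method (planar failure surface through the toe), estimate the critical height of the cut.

H_c = 30.43 m

Culmann's analysis gives the critical failure plane at α_cr = (β + φ')/2 = (65.5 + 31.6)/2 = 48.5°, and the critical height
H_c = (4c'/γ) · sinβ cosφ' / [1 − cos(β − φ')]
    = (4·33.2/19.9) · sin65.5°·cos31.6° / [1 − cos(33.9°)]
    = 6.673 · 0.9100·0.8517 / [1 − 0.8300]
    = 6.673 · 0.7750 / 0.1700
    = 30.43 m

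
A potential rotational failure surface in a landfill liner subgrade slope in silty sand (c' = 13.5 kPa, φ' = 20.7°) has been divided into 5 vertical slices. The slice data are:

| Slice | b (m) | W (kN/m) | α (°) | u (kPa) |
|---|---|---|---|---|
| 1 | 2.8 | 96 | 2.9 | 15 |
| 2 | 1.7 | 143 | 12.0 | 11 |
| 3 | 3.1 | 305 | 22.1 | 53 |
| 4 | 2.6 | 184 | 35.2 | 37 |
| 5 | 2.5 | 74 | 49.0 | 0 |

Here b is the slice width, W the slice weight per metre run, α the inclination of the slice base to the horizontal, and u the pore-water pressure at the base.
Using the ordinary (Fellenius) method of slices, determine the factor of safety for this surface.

FS = 1.08

Ordinary method of slices: FS = Σ[c'·Δl_i + (W_i cosα_i − u_i·Δl_i)·tanφ'] / Σ W_i sinα_i, with Δl_i = b_i / cosα_i.
Slice 1: Δl = 2.8/cos2.9° = 2.804 m; N'_1 = 96·cos2.9° − 15·2.804 = 53.8; c'Δl = 37.85; W sinα = 4.9
Slice 2: Δl = 1.7/cos12.0° = 1.738 m; N'_2 = 143·cos12.0° − 11·1.738 = 120.8; c'Δl = 23.46; W sinα = 29.7
Slice 3: Δl = 3.1/cos22.1° = 3.346 m; N'_3 = 305·cos22.1° − 53·3.346 = 105.3; c'Δl = 45.17; W sinα = 114.7
Slice 4: Δl = 2.6/cos35.2° = 3.182 m; N'_4 = 184·cos35.2° − 37·3.182 = 32.6; c'Δl = 42.95; W sinα = 106.1
Slice 5: Δl = 2.5/cos49.0° = 3.811 m; N'_5 = 74·cos49.0° − 0·3.811 = 48.5; c'Δl = 51.44; W sinα = 55.8
Σc'Δl = 200.9 kN/m; ΣN' = 361.0 kN/m; ΣW sinα = 311.2 kN/m
Resisting = 200.9 + 361.0·tan20.7° = 200.9 + 136.4 = 337.3 kN/m
FS = 337.3 / 311.2 = 1.084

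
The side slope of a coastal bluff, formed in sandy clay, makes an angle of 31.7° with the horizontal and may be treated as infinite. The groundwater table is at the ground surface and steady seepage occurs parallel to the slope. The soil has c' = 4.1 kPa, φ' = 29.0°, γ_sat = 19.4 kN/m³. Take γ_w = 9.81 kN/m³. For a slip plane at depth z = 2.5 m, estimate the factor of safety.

With seepage parallel to the slope and the water table at the surface, the effective normal stress on the slip plane uses the buoyant unit weight γ' = γ_sat − γ_w while the driving shear stress uses γ_sat:
FS = [c' + γ' z cos²β tanφ'] / [γ_sat z sinβ cosβ]
γ' = 19.4 − 9.81 = 9.59 kN/m³
Numerator = 4.1 + 9.59·2.5·cos²31.7°·tan29.0° = 4.1 + 9.59·2.5·0.7239·0.5543 = 13.720 kPa
Denominator = 19.4·2.5·sin31.7°·cos31.7° = 19.4·2.5·0.5255·0.8508 = 21.683 kPa
FS = 13.720 / 21.683 = 0.633

FS = 0.63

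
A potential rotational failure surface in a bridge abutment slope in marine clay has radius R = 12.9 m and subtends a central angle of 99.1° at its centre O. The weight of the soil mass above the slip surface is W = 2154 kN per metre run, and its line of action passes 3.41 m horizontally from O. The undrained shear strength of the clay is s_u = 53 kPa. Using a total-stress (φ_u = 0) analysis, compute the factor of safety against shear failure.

FS = 2.08

Taking moments about the centre O, the resisting moment is provided by the undrained shear strength acting along the arc:
Arc length L_a = R·θ = 12.9·(99.1°·π/180) = 12.9·1.7296 = 22.31 m
M_R = s_u·L_a·R = 53·22.31·12.9 = 15254.8 kN·m/m
M_D = W·d = 2154·3.41 = 7345.1 kN·m/m
FS = M_R / M_D = 15254.8 / 7345.1 = 2.077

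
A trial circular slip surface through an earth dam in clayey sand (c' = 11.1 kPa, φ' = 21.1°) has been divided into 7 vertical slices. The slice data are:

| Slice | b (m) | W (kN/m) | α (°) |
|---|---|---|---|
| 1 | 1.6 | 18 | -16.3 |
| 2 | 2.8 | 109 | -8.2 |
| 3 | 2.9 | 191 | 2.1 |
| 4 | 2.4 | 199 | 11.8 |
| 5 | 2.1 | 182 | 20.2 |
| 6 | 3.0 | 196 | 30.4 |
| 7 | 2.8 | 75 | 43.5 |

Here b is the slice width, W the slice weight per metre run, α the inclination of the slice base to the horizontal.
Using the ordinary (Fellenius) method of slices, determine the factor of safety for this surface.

Ordinary method of slices: FS = Σ[c'·Δl_i + (W_i cosα_i)·tanφ'] / Σ W_i sinα_i, with Δl_i = b_i / cosα_i.
Slice 1: Δl = 1.6/cos(-16.3°) = 1.667 m; N'_1 = 18·cos(-16.3°) = 17.3; c'Δl = 18.50; W sinα = -5.1
Slice 2: Δl = 2.8/cos(-8.2°) = 2.829 m; N'_2 = 109·cos(-8.2°) = 107.9; c'Δl = 31.40; W sinα = -15.5
Slice 3: Δl = 2.9/cos2.1° = 2.902 m; N'_3 = 191·cos2.1° = 190.9; c'Δl = 32.21; W sinα = 7.0
Slice 4: Δl = 2.4/cos11.8° = 2.452 m; N'_4 = 199·cos11.8° = 194.8; c'Δl = 27.22; W sinα = 40.7
Slice 5: Δl = 2.1/cos20.2° = 2.238 m; N'_5 = 182·cos20.2° = 170.8; c'Δl = 24.84; W sinα = 62.8
Slice 6: Δl = 3.0/cos30.4° = 3.478 m; N'_6 = 196·cos30.4° = 169.1; c'Δl = 38.61; W sinα = 99.2
Slice 7: Δl = 2.8/cos43.5° = 3.860 m; N'_7 = 75·cos43.5° = 54.4; c'Δl = 42.85; W sinα = 51.6
Σc'Δl = 215.6 kN/m; ΣN' = 905.1 kN/m; ΣW sinα = 240.7 kN/m
Resisting = 215.6 + 905.1·tan21.1° = 215.6 + 349.2 = 564.9 kN/m
FS = 564.9 / 240.7 = 2.346

FS = 2.35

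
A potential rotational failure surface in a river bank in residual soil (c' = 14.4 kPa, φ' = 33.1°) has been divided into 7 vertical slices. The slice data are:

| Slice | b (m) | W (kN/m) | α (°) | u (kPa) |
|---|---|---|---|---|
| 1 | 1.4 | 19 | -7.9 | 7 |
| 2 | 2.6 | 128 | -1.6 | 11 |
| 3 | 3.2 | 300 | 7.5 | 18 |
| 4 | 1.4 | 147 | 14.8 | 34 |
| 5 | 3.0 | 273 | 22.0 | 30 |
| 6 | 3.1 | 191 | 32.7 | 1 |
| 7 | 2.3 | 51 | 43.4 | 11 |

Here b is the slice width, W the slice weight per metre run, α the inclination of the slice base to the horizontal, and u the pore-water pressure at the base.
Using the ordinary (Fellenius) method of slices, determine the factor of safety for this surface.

FS = 2.45

Ordinary method of slices: FS = Σ[c'·Δl_i + (W_i cosα_i − u_i·Δl_i)·tanφ'] / Σ W_i sinα_i, with Δl_i = b_i / cosα_i.
Slice 1: Δl = 1.4/cos(-7.9°) = 1.413 m; N'_1 = 19·cos(-7.9°) − 7·1.413 = 8.9; c'Δl = 20.35; W sinα = -2.6
Slice 2: Δl = 2.6/cos(-1.6°) = 2.601 m; N'_2 = 128·cos(-1.6°) − 11·2.601 = 99.3; c'Δl = 37.45; W sinα = -3.6
Slice 3: Δl = 3.2/cos7.5° = 3.228 m; N'_3 = 300·cos7.5° − 18·3.228 = 239.3; c'Δl = 46.48; W sinα = 39.2
Slice 4: Δl = 1.4/cos14.8° = 1.448 m; N'_4 = 147·cos14.8° − 34·1.448 = 92.9; c'Δl = 20.85; W sinα = 37.6
Slice 5: Δl = 3.0/cos22.0° = 3.236 m; N'_5 = 273·cos22.0° − 30·3.236 = 156.1; c'Δl = 46.59; W sinα = 102.3
Slice 6: Δl = 3.1/cos32.7° = 3.684 m; N'_6 = 191·cos32.7° − 1·3.684 = 157.0; c'Δl = 53.05; W sinα = 103.2
Slice 7: Δl = 2.3/cos43.4° = 3.166 m; N'_7 = 51·cos43.4° − 11·3.166 = 2.2; c'Δl = 45.58; W sinα = 35.0
Σc'Δl = 270.4 kN/m; ΣN' = 755.8 kN/m; ΣW sinα = 311.0 kN/m
Resisting = 270.4 + 755.8·tan33.1° = 270.4 + 492.7 = 763.1 kN/m
FS = 763.1 / 311.0 = 2.453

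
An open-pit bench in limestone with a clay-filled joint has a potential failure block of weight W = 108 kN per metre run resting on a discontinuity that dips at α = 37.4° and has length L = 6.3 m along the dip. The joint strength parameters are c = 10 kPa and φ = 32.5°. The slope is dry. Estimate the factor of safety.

FS = 1.79

Resolving the block weight along and normal to the plane and applying the Mohr–Coulomb strength on the joint:
N' = W cosα = 108·cos37.4° = 85.8 kN/m
Driving force T = W sinα = 108·sin37.4° = 65.6 kN/m
Resisting force R = c·L + N'·tanφ = 10·6.3 + 85.8·tan32.5° = 63.0 + 54.7 = 117.7 kN/m
FS = R / T = 117.7 / 65.6 = 1.794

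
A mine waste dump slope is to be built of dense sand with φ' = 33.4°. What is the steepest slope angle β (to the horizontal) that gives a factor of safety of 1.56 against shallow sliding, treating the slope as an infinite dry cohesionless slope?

For an infinite dry cohesionless slope FS = tanφ'/tanβ, so tanβ = tanφ' / FS.
tanβ = tan33.4° / 1.56 = 0.6594 / 1.56 = 0.4227
β = arctan(0.4227) = 22.91°

β = 22.9°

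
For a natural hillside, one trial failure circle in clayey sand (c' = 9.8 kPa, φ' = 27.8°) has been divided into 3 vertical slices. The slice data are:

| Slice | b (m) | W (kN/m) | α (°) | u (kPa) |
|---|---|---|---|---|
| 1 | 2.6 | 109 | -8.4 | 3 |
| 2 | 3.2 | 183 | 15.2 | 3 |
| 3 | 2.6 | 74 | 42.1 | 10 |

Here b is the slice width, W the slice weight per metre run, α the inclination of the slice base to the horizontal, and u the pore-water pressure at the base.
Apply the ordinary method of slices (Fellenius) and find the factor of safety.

FS = 2.98

Ordinary method of slices: FS = Σ[c'·Δl_i + (W_i cosα_i − u_i·Δl_i)·tanφ'] / Σ W_i sinα_i, with Δl_i = b_i / cosα_i.
Slice 1: Δl = 2.6/cos(-8.4°) = 2.628 m; N'_1 = 109·cos(-8.4°) − 3·2.628 = 99.9; c'Δl = 25.76; W sinα = -15.9
Slice 2: Δl = 3.2/cos15.2° = 3.316 m; N'_2 = 183·cos15.2° − 3·3.316 = 166.7; c'Δl = 32.50; W sinα = 48.0
Slice 3: Δl = 2.6/cos42.1° = 3.504 m; N'_3 = 74·cos42.1° − 10·3.504 = 19.9; c'Δl = 34.34; W sinα = 49.6
Σc'Δl = 92.6 kN/m; ΣN' = 286.5 kN/m; ΣW sinα = 81.7 kN/m
Resisting = 92.6 + 286.5·tan27.8° = 92.6 + 151.0 = 243.6 kN/m
FS = 243.6 / 81.7 = 2.983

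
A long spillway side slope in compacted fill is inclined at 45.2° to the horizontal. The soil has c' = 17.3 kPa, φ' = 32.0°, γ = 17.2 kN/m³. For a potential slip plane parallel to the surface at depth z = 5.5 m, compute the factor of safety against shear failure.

For an infinite slope with a slip plane parallel to the surface (no pore pressure): FS = [c' + γz cos²β tanφ'] / [γz sinβ cosβ].
γz = 17.2·5.5 = 94.60 kN/m²
Numerator = 17.3 + 94.60·cos²45.2°·tan32.0° = 17.3 + 94.60·0.4965·0.6249 = 46.650 kPa
Denominator = 94.60·sin45.2°·cos45.2° = 94.60·0.7096·0.7046 = 47.299 kPa
FS = 46.650 / 47.299 = 0.986

FS = 0.99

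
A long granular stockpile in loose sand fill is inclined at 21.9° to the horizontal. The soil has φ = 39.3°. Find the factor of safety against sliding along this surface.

For a dry cohesionless infinite slope the factor of safety is FS = tanφ / tanβ.
FS = tan39.3° / tan21.9° = 0.8185 / 0.4020 = 2.036

FS = 2.04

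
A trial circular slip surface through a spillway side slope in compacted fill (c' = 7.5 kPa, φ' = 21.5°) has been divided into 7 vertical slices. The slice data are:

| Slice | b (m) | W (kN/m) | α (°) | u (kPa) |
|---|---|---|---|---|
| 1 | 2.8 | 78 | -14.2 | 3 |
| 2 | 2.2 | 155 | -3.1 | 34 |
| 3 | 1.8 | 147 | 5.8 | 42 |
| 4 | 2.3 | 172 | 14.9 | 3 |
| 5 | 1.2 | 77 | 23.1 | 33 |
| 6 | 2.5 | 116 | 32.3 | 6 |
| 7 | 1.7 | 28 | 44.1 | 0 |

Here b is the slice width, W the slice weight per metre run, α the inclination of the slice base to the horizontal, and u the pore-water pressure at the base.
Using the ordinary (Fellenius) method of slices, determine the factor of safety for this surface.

Ordinary method of slices: FS = Σ[c'·Δl_i + (W_i cosα_i − u_i·Δl_i)·tanφ'] / Σ W_i sinα_i, with Δl_i = b_i / cosα_i.
Slice 1: Δl = 2.8/cos(-14.2°) = 2.888 m; N'_1 = 78·cos(-14.2°) − 3·2.888 = 67.0; c'Δl = 21.66; W sinα = -19.1
Slice 2: Δl = 2.2/cos(-3.1°) = 2.203 m; N'_2 = 155·cos(-3.1°) − 34·2.203 = 79.9; c'Δl = 16.52; W sinα = -8.4
Slice 3: Δl = 1.8/cos5.8° = 1.809 m; N'_3 = 147·cos5.8° − 42·1.809 = 70.3; c'Δl = 13.57; W sinα = 14.9
Slice 4: Δl = 2.3/cos14.9° = 2.380 m; N'_4 = 172·cos14.9° − 3·2.380 = 159.1; c'Δl = 17.85; W sinα = 44.2
Slice 5: Δl = 1.2/cos23.1° = 1.305 m; N'_5 = 77·cos23.1° − 33·1.305 = 27.8; c'Δl = 9.78; W sinα = 30.2
Slice 6: Δl = 2.5/cos32.3° = 2.958 m; N'_6 = 116·cos32.3° − 6·2.958 = 80.3; c'Δl = 22.18; W sinα = 62.0
Slice 7: Δl = 1.7/cos44.1° = 2.367 m; N'_7 = 28·cos44.1° − 0·2.367 = 20.1; c'Δl = 17.75; W sinα = 19.5
Σc'Δl = 119.3 kN/m; ΣN' = 504.3 kN/m; ΣW sinα = 143.2 kN/m
Resisting = 119.3 + 504.3·tan21.5° = 119.3 + 198.7 = 318.0 kN/m
FS = 318.0 / 143.2 = 2.220

FS = 2.22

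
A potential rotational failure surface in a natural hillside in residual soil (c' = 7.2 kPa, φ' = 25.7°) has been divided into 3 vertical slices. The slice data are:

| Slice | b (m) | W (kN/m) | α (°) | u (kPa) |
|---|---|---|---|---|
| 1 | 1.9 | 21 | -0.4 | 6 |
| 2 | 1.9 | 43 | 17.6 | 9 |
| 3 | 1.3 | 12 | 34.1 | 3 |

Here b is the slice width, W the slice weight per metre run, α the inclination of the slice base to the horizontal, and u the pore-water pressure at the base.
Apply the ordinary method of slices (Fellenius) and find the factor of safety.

Ordinary method of slices: FS = Σ[c'·Δl_i + (W_i cosα_i − u_i·Δl_i)·tanφ'] / Σ W_i sinα_i, with Δl_i = b_i / cosα_i.
Slice 1: Δl = 1.9/cos(-0.4°) = 1.900 m; N'_1 = 21·cos(-0.4°) − 6·1.900 = 9.6; c'Δl = 13.68; W sinα = -0.1
Slice 2: Δl = 1.9/cos17.6° = 1.993 m; N'_2 = 43·cos17.6° − 9·1.993 = 23.0; c'Δl = 14.35; W sinα = 13.0
Slice 3: Δl = 1.3/cos34.1° = 1.570 m; N'_3 = 12·cos34.1° − 3·1.570 = 5.2; c'Δl = 11.30; W sinα = 6.7
Σc'Δl = 39.3 kN/m; ΣN' = 37.9 kN/m; ΣW sinα = 19.6 kN/m
Resisting = 39.3 + 37.9·tan25.7° = 39.3 + 18.2 = 57.6 kN/m
FS = 57.6 / 19.6 = 2.939

FS = 2.94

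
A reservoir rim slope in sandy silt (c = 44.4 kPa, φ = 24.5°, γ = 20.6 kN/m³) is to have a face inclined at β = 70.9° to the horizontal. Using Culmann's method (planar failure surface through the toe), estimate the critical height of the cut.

Culmann's analysis gives the critical failure plane at α_cr = (β + φ)/2 = (70.9 + 24.5)/2 = 47.7°, and the critical height
H_c = (4c/γ) · sinβ cosφ / [1 − cos(β − φ)]
    = (4·44.4/20.6) · sin70.9°·cos24.5° / [1 − cos(46.4°)]
    = 8.621 · 0.9449·0.9100 / [1 − 0.6896]
    = 8.621 · 0.8599 / 0.3104
    = 23.88 m

H_c = 23.88 m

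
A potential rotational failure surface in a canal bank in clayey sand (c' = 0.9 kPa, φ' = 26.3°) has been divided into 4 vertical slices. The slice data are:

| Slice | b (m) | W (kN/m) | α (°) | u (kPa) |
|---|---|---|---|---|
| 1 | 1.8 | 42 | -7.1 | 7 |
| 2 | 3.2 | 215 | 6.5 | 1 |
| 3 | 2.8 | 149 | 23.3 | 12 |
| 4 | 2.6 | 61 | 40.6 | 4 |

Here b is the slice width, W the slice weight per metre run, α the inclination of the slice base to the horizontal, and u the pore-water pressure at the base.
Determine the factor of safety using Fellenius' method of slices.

FS = 1.65

Ordinary method of slices: FS = Σ[c'·Δl_i + (W_i cosα_i − u_i·Δl_i)·tanφ'] / Σ W_i sinα_i, with Δl_i = b_i / cosα_i.
Slice 1: Δl = 1.8/cos(-7.1°) = 1.814 m; N'_1 = 42·cos(-7.1°) − 7·1.814 = 29.0; c'Δl = 1.63; W sinα = -5.2
Slice 2: Δl = 3.2/cos6.5° = 3.221 m; N'_2 = 215·cos6.5° − 1·3.221 = 210.4; c'Δl = 2.90; W sinα = 24.3
Slice 3: Δl = 2.8/cos23.3° = 3.049 m; N'_3 = 149·cos23.3° − 12·3.049 = 100.3; c'Δl = 2.74; W sinα = 58.9
Slice 4: Δl = 2.6/cos40.6° = 3.424 m; N'_4 = 61·cos40.6° − 4·3.424 = 32.6; c'Δl = 3.08; W sinα = 39.7
Σc'Δl = 10.4 kN/m; ΣN' = 372.3 kN/m; ΣW sinα = 117.8 kN/m
Resisting = 10.4 + 372.3·tan26.3° = 10.4 + 184.0 = 194.3 kN/m
FS = 194.3 / 117.8 = 1.650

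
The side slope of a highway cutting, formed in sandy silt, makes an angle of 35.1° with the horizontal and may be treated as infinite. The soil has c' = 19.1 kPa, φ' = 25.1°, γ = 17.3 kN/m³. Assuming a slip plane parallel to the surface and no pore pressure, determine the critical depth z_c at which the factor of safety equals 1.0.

z_c = 7.04 m

Setting FS = 1.00 in FS = [c' + γz cos²β tanφ'] / [γz sinβ cosβ] and solving for z:
z = c' / [γ cosβ (FS·sinβ − cosβ·tanφ')]
  = 19.1 / [17.3·cos35.1°·(1.00·sin35.1° − cos35.1°·tan25.1°)]
  = 19.1 / [17.3·0.8181·(1.00·0.5750 − 0.8181·0.4684)]
  = 19.1 / 2.7141 = 7.037 m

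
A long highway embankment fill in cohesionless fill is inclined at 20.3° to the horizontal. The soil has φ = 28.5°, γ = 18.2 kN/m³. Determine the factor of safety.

For a dry cohesionless infinite slope the factor of safety is FS = tanφ / tanβ.
FS = tan28.5° / tan20.3° = 0.5430 / 0.3699 = 1.468

FS = 1.47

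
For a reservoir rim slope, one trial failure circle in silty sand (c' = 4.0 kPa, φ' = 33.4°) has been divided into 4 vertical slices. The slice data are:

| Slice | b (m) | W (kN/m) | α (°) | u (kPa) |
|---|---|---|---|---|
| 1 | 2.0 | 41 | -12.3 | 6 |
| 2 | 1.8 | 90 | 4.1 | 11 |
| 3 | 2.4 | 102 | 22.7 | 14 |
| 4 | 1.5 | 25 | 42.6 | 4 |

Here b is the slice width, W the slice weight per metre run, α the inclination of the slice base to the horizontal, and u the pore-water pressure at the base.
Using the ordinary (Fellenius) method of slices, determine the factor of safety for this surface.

Ordinary method of slices: FS = Σ[c'·Δl_i + (W_i cosα_i − u_i·Δl_i)·tanφ'] / Σ W_i sinα_i, with Δl_i = b_i / cosα_i.
Slice 1: Δl = 2.0/cos(-12.3°) = 2.047 m; N'_1 = 41·cos(-12.3°) − 6·2.047 = 27.8; c'Δl = 8.19; W sinα = -8.7
Slice 2: Δl = 1.8/cos4.1° = 1.805 m; N'_2 = 90·cos4.1° − 11·1.805 = 69.9; c'Δl = 7.22; W sinα = 6.4
Slice 3: Δl = 2.4/cos22.7° = 2.602 m; N'_3 = 102·cos22.7° − 14·2.602 = 57.7; c'Δl = 10.41; W sinα = 39.4
Slice 4: Δl = 1.5/cos42.6° = 2.038 m; N'_4 = 25·cos42.6° − 4·2.038 = 10.3; c'Δl = 8.15; W sinα = 16.9
Σc'Δl = 34.0 kN/m; ΣN' = 165.6 kN/m; ΣW sinα = 54.0 kN/m
Resisting = 34.0 + 165.6·tan33.4° = 34.0 + 109.2 = 143.2 kN/m
FS = 143.2 / 54.0 = 2.652

FS = 2.65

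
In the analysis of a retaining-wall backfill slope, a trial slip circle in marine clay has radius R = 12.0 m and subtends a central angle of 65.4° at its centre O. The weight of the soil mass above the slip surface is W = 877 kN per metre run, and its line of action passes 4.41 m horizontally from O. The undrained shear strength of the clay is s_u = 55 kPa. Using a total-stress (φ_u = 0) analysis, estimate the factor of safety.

Taking moments about the centre O, the resisting moment is provided by the undrained shear strength acting along the arc:
Arc length L_a = R·θ = 12.0·(65.4°·π/180) = 12.0·1.1414 = 13.70 m
M_R = s_u·L_a·R = 55·13.70·12.0 = 9040.2 kN·m/m
M_D = W·d = 877·4.41 = 3867.6 kN·m/m
FS = M_R / M_D = 9040.2 / 3867.6 = 2.337

FS = 2.34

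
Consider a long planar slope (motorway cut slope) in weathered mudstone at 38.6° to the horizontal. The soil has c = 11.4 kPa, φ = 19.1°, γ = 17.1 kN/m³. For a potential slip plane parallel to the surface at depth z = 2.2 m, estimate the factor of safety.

For an infinite slope with a slip plane parallel to the surface (no pore pressure): FS = [c + γz cos²β tanφ] / [γz sinβ cosβ].
γz = 17.1·2.2 = 37.62 kN/m²
Numerator = 11.4 + 37.62·cos²38.6°·tan19.1° = 11.4 + 37.62·0.6108·0.3463 = 19.357 kPa
Denominator = 37.62·sin38.6°·cos38.6° = 37.62·0.6239·0.7815 = 18.343 kPa
FS = 19.357 / 18.343 = 1.055

FS = 1.06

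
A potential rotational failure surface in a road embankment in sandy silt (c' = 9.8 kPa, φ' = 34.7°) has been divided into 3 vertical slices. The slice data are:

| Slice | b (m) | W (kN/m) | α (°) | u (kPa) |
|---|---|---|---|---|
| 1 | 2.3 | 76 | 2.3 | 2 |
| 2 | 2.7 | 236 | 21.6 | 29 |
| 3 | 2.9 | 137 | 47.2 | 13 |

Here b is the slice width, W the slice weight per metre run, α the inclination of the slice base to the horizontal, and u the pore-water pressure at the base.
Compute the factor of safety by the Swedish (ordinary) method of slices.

FS = 1.38

Ordinary method of slices: FS = Σ[c'·Δl_i + (W_i cosα_i − u_i·Δl_i)·tanφ'] / Σ W_i sinα_i, with Δl_i = b_i / cosα_i.
Slice 1: Δl = 2.3/cos2.3° = 2.302 m; N'_1 = 76·cos2.3° − 2·2.302 = 71.3; c'Δl = 22.56; W sinα = 3.1
Slice 2: Δl = 2.7/cos21.6° = 2.904 m; N'_2 = 236·cos21.6° − 29·2.904 = 135.2; c'Δl = 28.46; W sinα = 86.9
Slice 3: Δl = 2.9/cos47.2° = 4.268 m; N'_3 = 137·cos47.2° − 13·4.268 = 37.6; c'Δl = 41.83; W sinα = 100.5
Σc'Δl = 92.8 kN/m; ΣN' = 244.1 kN/m; ΣW sinα = 190.4 kN/m
Resisting = 92.8 + 244.1·tan34.7° = 92.8 + 169.1 = 261.9 kN/m
FS = 261.9 / 190.4 = 1.375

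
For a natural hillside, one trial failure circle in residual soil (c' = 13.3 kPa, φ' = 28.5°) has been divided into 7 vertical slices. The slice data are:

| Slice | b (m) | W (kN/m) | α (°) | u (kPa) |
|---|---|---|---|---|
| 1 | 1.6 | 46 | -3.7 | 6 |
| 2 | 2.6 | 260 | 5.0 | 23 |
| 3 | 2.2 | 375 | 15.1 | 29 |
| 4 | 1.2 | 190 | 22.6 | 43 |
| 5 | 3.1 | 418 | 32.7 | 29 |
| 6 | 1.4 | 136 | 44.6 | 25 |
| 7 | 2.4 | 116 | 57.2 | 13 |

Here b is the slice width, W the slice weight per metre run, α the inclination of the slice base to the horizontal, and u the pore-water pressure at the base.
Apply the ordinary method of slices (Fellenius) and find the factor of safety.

FS = 1.24

Ordinary method of slices: FS = Σ[c'·Δl_i + (W_i cosα_i − u_i·Δl_i)·tanφ'] / Σ W_i sinα_i, with Δl_i = b_i / cosα_i.
Slice 1: Δl = 1.6/cos(-3.7°) = 1.603 m; N'_1 = 46·cos(-3.7°) − 6·1.603 = 36.3; c'Δl = 21.32; W sinα = -3.0
Slice 2: Δl = 2.6/cos5.0° = 2.610 m; N'_2 = 260·cos5.0° − 23·2.610 = 199.0; c'Δl = 34.71; W sinα = 22.7
Slice 3: Δl = 2.2/cos15.1° = 2.279 m; N'_3 = 375·cos15.1° − 29·2.279 = 296.0; c'Δl = 30.31; W sinα = 97.7
Slice 4: Δl = 1.2/cos22.6° = 1.300 m; N'_4 = 190·cos22.6° − 43·1.300 = 119.5; c'Δl = 17.29; W sinα = 73.0
Slice 5: Δl = 3.1/cos32.7° = 3.684 m; N'_5 = 418·cos32.7° − 29·3.684 = 244.9; c'Δl = 49.00; W sinα = 225.8
Slice 6: Δl = 1.4/cos44.6° = 1.966 m; N'_6 = 136·cos44.6° − 25·1.966 = 47.7; c'Δl = 26.15; W sinα = 95.5
Slice 7: Δl = 2.4/cos57.2° = 4.430 m; N'_7 = 116·cos57.2° − 13·4.430 = 5.2; c'Δl = 58.92; W sinα = 97.5
Σc'Δl = 237.7 kN/m; ΣN' = 948.6 kN/m; ΣW sinα = 609.2 kN/m
Resisting = 237.7 + 948.6·tan28.5° = 237.7 + 515.0 = 752.7 kN/m
FS = 752.7 / 609.2 = 1.236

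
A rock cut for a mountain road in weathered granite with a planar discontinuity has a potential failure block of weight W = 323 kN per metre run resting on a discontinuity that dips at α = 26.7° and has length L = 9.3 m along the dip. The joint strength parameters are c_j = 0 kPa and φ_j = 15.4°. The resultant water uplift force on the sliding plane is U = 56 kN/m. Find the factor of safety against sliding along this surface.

FS = 0.44

Resolving the block weight along and normal to the plane and applying the Mohr–Coulomb strength on the joint:
N' = W cosα − U = 323·cos26.7° − 56 = 232.6 kN/m
Driving force T = W sinα = 323·sin26.7° = 145.1 kN/m
Resisting force R = c_j·L + N'·tanφ_j = 0·9.3 + 232.6·tan15.4° = 0.0 + 64.1 = 64.1 kN/m
FS = R / T = 64.1 / 145.1 = 0.441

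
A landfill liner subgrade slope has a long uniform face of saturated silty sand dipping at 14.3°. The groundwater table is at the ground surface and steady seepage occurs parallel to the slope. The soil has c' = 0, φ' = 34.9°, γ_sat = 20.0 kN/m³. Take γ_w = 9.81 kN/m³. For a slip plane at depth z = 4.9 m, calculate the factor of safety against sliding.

FS = 1.39

With seepage parallel to the slope and the water table at the surface, the effective normal stress on the slip plane uses the buoyant unit weight γ' = γ_sat − γ_w while the driving shear stress uses γ_sat:
FS = [c' + γ' z cos²β tanφ'] / [γ_sat z sinβ cosβ]
(For c' = 0 this reduces to FS = (γ'/γ_sat)·tanφ'/tanβ.)
γ' = 20.0 − 9.81 = 10.19 kN/m³
Numerator = 0.0 + 10.19·4.9·cos²14.3°·tan34.9° = 0.0 + 10.19·4.9·0.9390·0.6976 = 32.707 kPa
Denominator = 20.0·4.9·sin14.3°·cos14.3° = 20.0·4.9·0.2470·0.9690 = 23.456 kPa
FS = 32.707 / 23.456 = 1.394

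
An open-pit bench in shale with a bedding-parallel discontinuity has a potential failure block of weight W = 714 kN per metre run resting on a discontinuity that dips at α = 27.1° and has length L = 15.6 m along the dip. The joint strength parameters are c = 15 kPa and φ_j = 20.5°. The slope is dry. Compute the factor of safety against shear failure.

Resolving the block weight along and normal to the plane and applying the Mohr–Coulomb strength on the joint:
N' = W cosα = 714·cos27.1° = 635.6 kN/m
Driving force T = W sinα = 714·sin27.1° = 325.3 kN/m
Resisting force R = c·L + N'·tanφ_j = 15·15.6 + 635.6·tan20.5° = 234.0 + 237.6 = 471.6 kN/m
FS = R / T = 471.6 / 325.3 = 1.450

FS = 1.45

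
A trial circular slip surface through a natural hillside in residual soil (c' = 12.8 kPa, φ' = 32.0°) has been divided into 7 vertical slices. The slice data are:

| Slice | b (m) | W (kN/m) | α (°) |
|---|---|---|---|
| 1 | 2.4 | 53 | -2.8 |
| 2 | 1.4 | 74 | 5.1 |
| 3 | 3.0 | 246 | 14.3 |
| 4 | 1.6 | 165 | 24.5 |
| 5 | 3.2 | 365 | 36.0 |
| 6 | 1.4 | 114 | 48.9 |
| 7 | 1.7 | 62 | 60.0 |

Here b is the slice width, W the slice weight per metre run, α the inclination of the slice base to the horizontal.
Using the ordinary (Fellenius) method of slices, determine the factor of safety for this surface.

Ordinary method of slices: FS = Σ[c'·Δl_i + (W_i cosα_i)·tanφ'] / Σ W_i sinα_i, with Δl_i = b_i / cosα_i.
Slice 1: Δl = 2.4/cos(-2.8°) = 2.403 m; N'_1 = 53·cos(-2.8°) = 52.9; c'Δl = 30.76; W sinα = -2.6
Slice 2: Δl = 1.4/cos5.1° = 1.406 m; N'_2 = 74·cos5.1° = 73.7; c'Δl = 17.99; W sinα = 6.6
Slice 3: Δl = 3.0/cos14.3° = 3.096 m; N'_3 = 246·cos14.3° = 238.4; c'Δl = 39.63; W sinα = 60.8
Slice 4: Δl = 1.6/cos24.5° = 1.758 m; N'_4 = 165·cos24.5° = 150.1; c'Δl = 22.51; W sinα = 68.4
Slice 5: Δl = 3.2/cos36.0° = 3.955 m; N'_5 = 365·cos36.0° = 295.3; c'Δl = 50.63; W sinα = 214.5
Slice 6: Δl = 1.4/cos48.9° = 2.130 m; N'_6 = 114·cos48.9° = 74.9; c'Δl = 27.26; W sinα = 85.9
Slice 7: Δl = 1.7/cos60.0° = 3.400 m; N'_7 = 62·cos60.0° = 31.0; c'Δl = 43.52; W sinα = 53.7
Σc'Δl = 232.3 kN/m; ΣN' = 916.4 kN/m; ΣW sinα = 487.3 kN/m
Resisting = 232.3 + 916.4·tan32.0° = 232.3 + 572.6 = 804.9 kN/m
FS = 804.9 / 487.3 = 1.652

FS = 1.65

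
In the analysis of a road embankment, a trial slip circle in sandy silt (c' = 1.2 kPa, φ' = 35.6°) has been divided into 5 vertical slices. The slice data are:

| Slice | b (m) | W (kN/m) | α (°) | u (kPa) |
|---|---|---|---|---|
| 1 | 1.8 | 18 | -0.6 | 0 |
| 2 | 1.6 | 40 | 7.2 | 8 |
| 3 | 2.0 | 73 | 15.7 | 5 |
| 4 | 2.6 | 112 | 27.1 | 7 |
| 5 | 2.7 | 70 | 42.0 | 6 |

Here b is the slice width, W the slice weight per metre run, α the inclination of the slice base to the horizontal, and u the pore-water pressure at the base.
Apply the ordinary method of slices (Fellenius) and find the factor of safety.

Ordinary method of slices: FS = Σ[c'·Δl_i + (W_i cosα_i − u_i·Δl_i)·tanφ'] / Σ W_i sinα_i, with Δl_i = b_i / cosα_i.
Slice 1: Δl = 1.8/cos(-0.6°) = 1.800 m; N'_1 = 18·cos(-0.6°) − 0·1.800 = 18.0; c'Δl = 2.16; W sinα = -0.2
Slice 2: Δl = 1.6/cos7.2° = 1.613 m; N'_2 = 40·cos7.2° − 8·1.613 = 26.8; c'Δl = 1.94; W sinα = 5.0
Slice 3: Δl = 2.0/cos15.7° = 2.078 m; N'_3 = 73·cos15.7° − 5·2.078 = 59.9; c'Δl = 2.49; W sinα = 19.8
Slice 4: Δl = 2.6/cos27.1° = 2.921 m; N'_4 = 112·cos27.1° − 7·2.921 = 79.3; c'Δl = 3.50; W sinα = 51.0
Slice 5: Δl = 2.7/cos42.0° = 3.633 m; N'_5 = 70·cos42.0° − 6·3.633 = 30.2; c'Δl = 4.36; W sinα = 46.8
Σc'Δl = 14.5 kN/m; ΣN' = 214.2 kN/m; ΣW sinα = 122.4 kN/m
Resisting = 14.5 + 214.2·tan35.6° = 14.5 + 153.3 = 167.8 kN/m
FS = 167.8 / 122.4 = 1.370

FS = 1.37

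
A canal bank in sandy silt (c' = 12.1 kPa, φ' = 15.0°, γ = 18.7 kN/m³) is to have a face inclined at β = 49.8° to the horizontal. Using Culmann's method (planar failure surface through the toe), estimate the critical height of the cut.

Culmann's analysis gives the critical failure plane at α_cr = (β + φ')/2 = (49.8 + 15.0)/2 = 32.4°, and the critical height
H_c = (4c'/γ) · sinβ cosφ' / [1 − cos(β − φ')]
    = (4·12.1/18.7) · sin49.8°·cos15.0° / [1 − cos(34.8°)]
    = 2.588 · 0.7638·0.9659 / [1 − 0.8211]
    = 2.588 · 0.7378 / 0.1789
    = 10.68 m

H_c = 10.68 m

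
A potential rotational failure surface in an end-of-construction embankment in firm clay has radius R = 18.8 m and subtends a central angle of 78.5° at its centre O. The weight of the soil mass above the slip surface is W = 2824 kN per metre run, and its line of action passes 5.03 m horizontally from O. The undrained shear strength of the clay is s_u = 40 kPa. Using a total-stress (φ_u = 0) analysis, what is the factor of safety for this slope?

Taking moments about the centre O, the resisting moment is provided by the undrained shear strength acting along the arc:
Arc length L_a = R·θ = 18.8·(78.5°·π/180) = 18.8·1.3701 = 25.76 m
M_R = s_u·L_a·R = 40·25.76·18.8 = 19369.7 kN·m/m
M_D = W·d = 2824·5.03 = 14204.7 kN·m/m
FS = M_R / M_D = 19369.7 / 14204.7 = 1.364

FS = 1.36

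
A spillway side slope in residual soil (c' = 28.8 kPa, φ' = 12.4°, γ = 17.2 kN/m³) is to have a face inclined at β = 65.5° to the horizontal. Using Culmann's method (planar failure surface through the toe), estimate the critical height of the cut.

Culmann's analysis gives the critical failure plane at α_cr = (β + φ')/2 = (65.5 + 12.4)/2 = 39.0°, and the critical height
H_c = (4c'/γ) · sinβ cosφ' / [1 − cos(β − φ')]
    = (4·28.8/17.2) · sin65.5°·cos12.4° / [1 − cos(53.1°)]
    = 6.698 · 0.9100·0.9767 / [1 − 0.6004]
    = 6.698 · 0.8887 / 0.3996
    = 14.90 m

H_c = 14.90 m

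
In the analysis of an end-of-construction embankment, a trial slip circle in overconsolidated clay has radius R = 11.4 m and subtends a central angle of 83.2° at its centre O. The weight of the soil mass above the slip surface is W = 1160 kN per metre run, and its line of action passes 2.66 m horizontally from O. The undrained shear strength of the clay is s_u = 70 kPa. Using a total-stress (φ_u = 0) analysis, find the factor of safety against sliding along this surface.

Taking moments about the centre O, the resisting moment is provided by the undrained shear strength acting along the arc:
Arc length L_a = R·θ = 11.4·(83.2°·π/180) = 11.4·1.4521 = 16.55 m
M_R = s_u·L_a·R = 70·16.55·11.4 = 13210.2 kN·m/m
M_D = W·d = 1160·2.66 = 3085.6 kN·m/m
FS = M_R / M_D = 13210.2 / 3085.6 = 4.281

FS = 4.28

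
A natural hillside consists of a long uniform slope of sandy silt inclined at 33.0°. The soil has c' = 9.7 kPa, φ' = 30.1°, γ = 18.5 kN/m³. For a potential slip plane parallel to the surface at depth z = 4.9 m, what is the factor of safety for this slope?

FS = 1.13

For an infinite slope with a slip plane parallel to the surface (no pore pressure): FS = [c' + γz cos²β tanφ'] / [γz sinβ cosβ].
γz = 18.5·4.9 = 90.65 kN/m²
Numerator = 9.7 + 90.65·cos²33.0°·tan30.1° = 9.7 + 90.65·0.7034·0.5797 = 46.661 kPa
Denominator = 90.65·sin33.0°·cos33.0° = 90.65·0.5446·0.8387 = 41.406 kPa
FS = 46.661 / 41.406 = 1.127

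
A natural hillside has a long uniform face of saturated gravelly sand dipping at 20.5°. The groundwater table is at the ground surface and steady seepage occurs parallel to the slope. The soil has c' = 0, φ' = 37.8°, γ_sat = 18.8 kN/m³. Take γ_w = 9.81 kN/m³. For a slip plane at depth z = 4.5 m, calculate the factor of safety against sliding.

With seepage parallel to the slope and the water table at the surface, the effective normal stress on the slip plane uses the buoyant unit weight γ' = γ_sat − γ_w while the driving shear stress uses γ_sat:
FS = [c' + γ' z cos²β tanφ'] / [γ_sat z sinβ cosβ]
(For c' = 0 this reduces to FS = (γ'/γ_sat)·tanφ'/tanβ.)
γ' = 18.8 − 9.81 = 8.99 kN/m³
Numerator = 0.0 + 8.99·4.5·cos²20.5°·tan37.8° = 0.0 + 8.99·4.5·0.8774·0.7757 = 27.531 kPa
Denominator = 18.8·4.5·sin20.5°·cos20.5° = 18.8·4.5·0.3502·0.9367 = 27.751 kPa
FS = 27.531 / 27.751 = 0.992

FS = 0.99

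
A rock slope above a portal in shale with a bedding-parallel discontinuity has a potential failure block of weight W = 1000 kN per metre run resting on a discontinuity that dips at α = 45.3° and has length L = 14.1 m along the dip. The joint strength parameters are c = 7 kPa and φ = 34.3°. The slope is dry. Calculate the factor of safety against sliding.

FS = 0.81

Resolving the block weight along and normal to the plane and applying the Mohr–Coulomb strength on the joint:
N' = W cosα = 1000·cos45.3° = 703.4 kN/m
Driving force T = W sinα = 1000·sin45.3° = 710.8 kN/m
Resisting force R = c·L + N'·tanφ = 7·14.1 + 703.4·tan34.3° = 98.7 + 479.8 = 578.5 kN/m
FS = R / T = 578.5 / 710.8 = 0.814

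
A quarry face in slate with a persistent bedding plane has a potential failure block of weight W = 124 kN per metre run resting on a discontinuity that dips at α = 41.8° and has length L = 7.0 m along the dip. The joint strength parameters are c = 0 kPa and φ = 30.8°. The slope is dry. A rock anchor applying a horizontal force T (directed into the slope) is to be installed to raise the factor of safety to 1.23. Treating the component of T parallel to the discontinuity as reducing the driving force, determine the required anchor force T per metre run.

T = 35 kN/m

Resolving forces along and normal to the sliding plane, with the horizontal anchor force T adding T·sinα to the effective normal force and T·cosα acting up the plane against the driving force:
FS = [cL + (W cosα + T sinα) tanφ] / [W sinα − T cosα]
Without the anchor: N' = 92.4 kN/m, driving T_d = 82.7 kN/m, resisting R = 0·7.0 + 92.4·tan30.8° = 55.1 kN/m, FS = 0.67.
Setting FS = 1.23 and solving for T:
1.23·(82.7 − T cos41.8°) = 55.1 + T sin41.8°·tan30.8°
T·(sin41.8°·tan30.8° + 1.23·cos41.8°) = 1.23·82.7 − 55.1
T·(0.6665·0.5961 + 1.23·0.7455) = 101.7 − 55.1 = 46.6
T·1.3143 = 46.6
T = 35.4 kN/m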